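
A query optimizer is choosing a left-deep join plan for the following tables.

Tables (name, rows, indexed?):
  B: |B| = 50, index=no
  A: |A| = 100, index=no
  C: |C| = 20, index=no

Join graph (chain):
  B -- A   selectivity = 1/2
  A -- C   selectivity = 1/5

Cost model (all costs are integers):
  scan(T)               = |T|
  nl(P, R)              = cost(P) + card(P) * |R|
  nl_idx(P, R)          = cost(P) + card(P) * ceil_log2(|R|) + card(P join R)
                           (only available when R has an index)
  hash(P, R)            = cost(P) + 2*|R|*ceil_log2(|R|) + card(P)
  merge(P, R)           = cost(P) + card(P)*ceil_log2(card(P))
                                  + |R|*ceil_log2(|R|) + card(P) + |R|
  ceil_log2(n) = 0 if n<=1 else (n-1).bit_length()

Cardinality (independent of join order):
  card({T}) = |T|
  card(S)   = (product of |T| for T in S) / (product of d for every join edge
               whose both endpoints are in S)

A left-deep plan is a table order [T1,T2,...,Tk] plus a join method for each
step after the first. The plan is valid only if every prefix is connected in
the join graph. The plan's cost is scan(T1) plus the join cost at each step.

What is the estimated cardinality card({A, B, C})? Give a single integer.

10000

Tables in S: A(100), B(50), C(20)
Edges inside S: B-A(d=2), A-C(d=5)
numerator = 100 * 50 * 20 = 100000
denominator = 2 * 5 = 10
card(S) = 100000 / 10 = 10000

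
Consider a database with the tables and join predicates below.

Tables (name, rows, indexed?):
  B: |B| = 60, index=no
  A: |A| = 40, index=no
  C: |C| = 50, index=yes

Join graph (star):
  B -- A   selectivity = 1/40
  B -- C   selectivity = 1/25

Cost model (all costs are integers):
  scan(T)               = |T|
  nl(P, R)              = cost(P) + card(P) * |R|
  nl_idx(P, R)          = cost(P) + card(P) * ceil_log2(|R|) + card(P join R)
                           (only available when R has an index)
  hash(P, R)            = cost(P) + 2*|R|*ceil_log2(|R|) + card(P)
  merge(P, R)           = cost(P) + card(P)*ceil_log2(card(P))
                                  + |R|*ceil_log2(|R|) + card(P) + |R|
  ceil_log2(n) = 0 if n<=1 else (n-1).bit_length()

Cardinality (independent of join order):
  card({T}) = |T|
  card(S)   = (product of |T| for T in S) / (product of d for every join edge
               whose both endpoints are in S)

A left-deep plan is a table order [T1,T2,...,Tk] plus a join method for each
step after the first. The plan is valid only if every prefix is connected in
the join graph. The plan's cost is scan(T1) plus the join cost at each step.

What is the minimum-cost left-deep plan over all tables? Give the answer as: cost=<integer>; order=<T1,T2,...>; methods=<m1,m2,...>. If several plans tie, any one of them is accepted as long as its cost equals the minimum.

cost=1080; order=B,A,C; methods=hash,nl_idx

Selinger DP (subsets sized 1..n):
  {B}: scan cost=60, card=60
  {A}: scan cost=40, card=40
  {C}: scan cost=50, card=50
  {AB}: card=60; try (A,hash)→600, (B,merge)→740, (A,merge)→760, (B,hash)→800, (B,nl)→2440, (A,nl)→2460; best=600 via (A,hash)
  {BC}: card=120; try (C,nl_idx)→540, (C,hash)→720, (B,hash)→820, (B,merge)→820, (C,merge)→830, (B,nl)→3050 …(+1); best=540 via (C,nl_idx)
  {ABC}: card=120; try (C,nl_idx)→1080, (A,hash)→1140, (C,hash)→1260, (C,merge)→1370, (A,merge)→1780, (C,nl)→3600 …(+1); best=1080 via (C,nl_idx)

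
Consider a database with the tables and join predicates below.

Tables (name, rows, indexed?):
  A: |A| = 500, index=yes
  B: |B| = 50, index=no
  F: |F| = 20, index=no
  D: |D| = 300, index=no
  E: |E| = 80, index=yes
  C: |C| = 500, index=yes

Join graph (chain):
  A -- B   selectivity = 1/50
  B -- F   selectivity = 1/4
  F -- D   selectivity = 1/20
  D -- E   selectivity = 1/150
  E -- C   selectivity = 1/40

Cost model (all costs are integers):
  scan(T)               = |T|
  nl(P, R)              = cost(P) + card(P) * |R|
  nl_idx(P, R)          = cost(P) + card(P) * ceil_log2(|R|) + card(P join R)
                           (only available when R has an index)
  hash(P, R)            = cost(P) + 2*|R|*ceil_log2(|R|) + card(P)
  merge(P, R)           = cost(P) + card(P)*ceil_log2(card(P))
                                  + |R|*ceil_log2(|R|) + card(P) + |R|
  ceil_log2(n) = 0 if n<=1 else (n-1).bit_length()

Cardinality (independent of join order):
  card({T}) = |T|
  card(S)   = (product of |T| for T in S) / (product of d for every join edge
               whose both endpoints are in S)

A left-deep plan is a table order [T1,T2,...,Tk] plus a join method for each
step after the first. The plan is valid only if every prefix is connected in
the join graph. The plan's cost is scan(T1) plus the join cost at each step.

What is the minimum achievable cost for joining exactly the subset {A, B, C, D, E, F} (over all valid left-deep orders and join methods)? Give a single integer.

42120

Selinger DP over subsets of {A,B,C,D,E,F}:
  {A}: scan cost=500, card=500
  {B}: scan cost=50, card=50
  {F}: scan cost=20, card=20
  {D}: scan cost=300, card=300
  {E}: scan cost=80, card=80
  {C}: scan cost=500, card=500
  {AB}: card=500; try (A,nl_idx)→1000, (B,hash)→1600, (A,merge)→5400, (B,merge)→5850, (A,hash)→9100, (A,nl)→25050 …(+1); best=1000 via (A,nl_idx)
  {BF}: card=250; try (F,hash)→300, (B,merge)→490, (F,merge)→520, (B,hash)→640, (B,nl)→1020, (F,nl)→1050; best=300 via (F,hash)
  {DF}: card=300; try (F,hash)→800, (D,merge)→3140, (F,merge)→3420, (D,hash)→5440, (D,nl)→6020, (F,nl)→6300; best=800 via (F,hash)
  {DE}: card=160; try (E,hash)→1720, (E,nl_idx)→2560, (D,merge)→3720, (E,merge)→3940, (D,hash)→5560, (D,nl)→24080 …(+1); best=1720 via (E,hash)
  {CE}: card=1000; try (C,nl_idx)→1800, (E,hash)→2120, (E,nl_idx)→5000, (C,merge)→5720, (E,merge)→6140, (C,hash)→9160 …(+2); best=1800 via (C,nl_idx)
  {ABF}: card=2500; try (F,hash)→1700, (A,nl_idx)→5050, (F,merge)→6120, (A,merge)→7550, (A,hash)→9550, (F,nl)→11000 …(+1); best=1700 via (F,hash)
  {BDF}: card=3750; try (B,hash)→1700, (B,merge)→4150, (D,merge)→5550, (D,hash)→5950, (B,nl)→15800, (D,nl)→75300; best=1700 via (B,hash)
  {DEF}: card=160; try (F,hash)→2080, (E,hash)→2220, (E,nl_idx)→3060, (F,merge)→3280, (E,merge)→4440, (F,nl)→4920 …(+1); best=2080 via (F,hash)
  {CDE}: card=2000; try (C,nl_idx)→5160, (C,merge)→8160, (D,hash)→8200, (C,hash)→10880, (D,merge)→15800, (C,nl)→81720 …(+1); best=5160 via (C,nl_idx)
  {ABDF}: card=37500; try (D,hash)→9600, (A,hash)→14450, (D,merge)→37200, (A,merge)→55450, (A,nl_idx)→72950, (D,nl)→751700 …(+1); best=9600 via (D,hash)
  {BDEF}: card=2000; try (B,hash)→2840, (B,merge)→3870, (E,hash)→6570, (B,nl)→10080, (E,nl_idx)→29950, (E,merge)→51090 …(+1); best=2840 via (B,hash)
  {CDEF}: card=2000; try (C,nl_idx)→5520, (F,hash)→7360, (C,merge)→8520, (C,hash)→11240, (F,merge)→29280, (F,nl)→45160 …(+1); best=5520 via (C,nl_idx)
  {ABDEF}: card=20000; try (A,hash)→13840, (A,merge)→31840, (A,nl_idx)→40840, (E,hash)→48220, (E,nl_idx)→292100, (E,merge)→647740 …(+2); best=13840 via (A,hash)
  {BCDEF}: card=25000; try (B,hash)→8120, (C,hash)→13840, (B,merge)→29870, (C,merge)→31840, (C,nl_idx)→45840, (B,nl)→105520 …(+1); best=8120 via (B,hash)
  {ABCDEF}: card=250000; try (A,hash)→42120, (C,hash)→42840, (C,merge)→338840, (A,merge)→413120, (C,nl_idx)→443840, (A,nl_idx)→483120 …(+2); best=42120 via (A,hash)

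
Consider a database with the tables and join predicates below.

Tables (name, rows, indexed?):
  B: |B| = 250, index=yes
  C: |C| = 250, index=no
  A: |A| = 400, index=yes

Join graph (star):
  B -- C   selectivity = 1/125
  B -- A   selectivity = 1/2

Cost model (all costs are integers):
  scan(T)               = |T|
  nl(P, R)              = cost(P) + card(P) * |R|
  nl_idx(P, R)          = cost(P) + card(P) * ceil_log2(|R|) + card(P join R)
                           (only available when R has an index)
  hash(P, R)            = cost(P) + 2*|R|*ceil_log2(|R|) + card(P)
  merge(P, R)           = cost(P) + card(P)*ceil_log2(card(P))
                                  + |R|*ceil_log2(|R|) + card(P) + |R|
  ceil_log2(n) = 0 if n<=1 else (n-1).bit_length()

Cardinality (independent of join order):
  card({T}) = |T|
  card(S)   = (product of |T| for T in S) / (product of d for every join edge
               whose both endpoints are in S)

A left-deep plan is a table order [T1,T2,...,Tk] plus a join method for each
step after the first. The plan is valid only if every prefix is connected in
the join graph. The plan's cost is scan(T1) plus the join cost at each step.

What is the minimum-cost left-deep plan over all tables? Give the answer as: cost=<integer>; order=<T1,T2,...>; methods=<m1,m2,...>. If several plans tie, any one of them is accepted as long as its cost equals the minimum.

Selinger DP (subsets sized 1..n):
  {B}: scan cost=250, card=250
  {C}: scan cost=250, card=250
  {A}: scan cost=400, card=400
  {BC}: card=500; try (B,nl_idx)→2750, (C,hash)→4500, (B,hash)→4500, (C,merge)→4750, (B,merge)→4750, (C,nl)→62750 …(+1); best=2750 via (B,nl_idx)
  {AB}: card=50000; try (B,hash)→4800, (A,merge)→6500, (B,merge)→6650, (A,hash)→7700, (A,nl_idx)→52500, (B,nl_idx)→53600 …(+2); best=4800 via (B,hash)
  {ABC}: card=100000; try (A,hash)→10450, (A,merge)→11750, (C,hash)→58800, (A,nl_idx)→107250, (A,nl)→202750, (C,merge)→857050 …(+1); best=10450 via (A,hash)

cost=10450; order=C,B,A; methods=nl_idx,hash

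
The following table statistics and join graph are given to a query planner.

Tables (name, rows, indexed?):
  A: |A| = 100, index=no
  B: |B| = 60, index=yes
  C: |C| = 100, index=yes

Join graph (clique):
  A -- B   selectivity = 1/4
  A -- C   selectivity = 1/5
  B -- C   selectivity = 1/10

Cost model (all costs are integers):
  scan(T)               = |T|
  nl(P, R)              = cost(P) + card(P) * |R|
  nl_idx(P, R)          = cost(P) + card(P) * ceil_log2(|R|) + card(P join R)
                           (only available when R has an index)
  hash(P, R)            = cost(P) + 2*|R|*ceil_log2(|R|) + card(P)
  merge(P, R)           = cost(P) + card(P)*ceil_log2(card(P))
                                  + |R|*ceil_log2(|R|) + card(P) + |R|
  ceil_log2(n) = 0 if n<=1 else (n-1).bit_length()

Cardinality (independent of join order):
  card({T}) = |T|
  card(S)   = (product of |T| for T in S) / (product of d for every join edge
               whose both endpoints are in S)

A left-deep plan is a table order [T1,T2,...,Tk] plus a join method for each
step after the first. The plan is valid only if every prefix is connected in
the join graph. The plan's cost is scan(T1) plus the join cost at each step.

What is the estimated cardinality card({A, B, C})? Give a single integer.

3000

Tables in S: A(100), B(60), C(100)
Edges inside S: A-B(d=4), A-C(d=5), B-C(d=10)
numerator = 100 * 60 * 100 = 600000
denominator = 4 * 5 * 10 = 200
card(S) = 600000 / 200 = 3000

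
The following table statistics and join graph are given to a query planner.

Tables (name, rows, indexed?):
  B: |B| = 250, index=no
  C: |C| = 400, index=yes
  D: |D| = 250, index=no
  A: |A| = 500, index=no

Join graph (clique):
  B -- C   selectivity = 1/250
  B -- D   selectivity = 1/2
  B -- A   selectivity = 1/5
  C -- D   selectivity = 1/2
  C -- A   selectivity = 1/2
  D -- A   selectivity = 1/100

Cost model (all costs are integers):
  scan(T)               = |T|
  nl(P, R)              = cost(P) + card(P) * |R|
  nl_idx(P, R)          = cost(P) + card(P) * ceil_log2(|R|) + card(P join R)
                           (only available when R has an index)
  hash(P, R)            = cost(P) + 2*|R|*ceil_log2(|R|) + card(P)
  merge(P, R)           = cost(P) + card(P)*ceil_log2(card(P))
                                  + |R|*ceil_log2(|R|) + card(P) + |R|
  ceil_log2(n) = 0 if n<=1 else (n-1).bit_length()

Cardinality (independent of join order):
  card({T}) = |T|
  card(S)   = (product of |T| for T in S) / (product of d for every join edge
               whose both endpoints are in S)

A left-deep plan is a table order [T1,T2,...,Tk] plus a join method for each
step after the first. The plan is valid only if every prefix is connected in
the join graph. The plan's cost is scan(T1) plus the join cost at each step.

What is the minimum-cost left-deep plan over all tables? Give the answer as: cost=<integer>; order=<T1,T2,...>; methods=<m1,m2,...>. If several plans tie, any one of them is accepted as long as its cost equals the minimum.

Selinger DP (subsets sized 1..n):
  {B}: scan cost=250, card=250
  {C}: scan cost=400, card=400
  {D}: scan cost=250, card=250
  {A}: scan cost=500, card=500
  {BC}: card=400; try (C,nl_idx)→2900, (B,hash)→4800, (C,merge)→6500, (B,merge)→6650, (C,hash)→7700, (C,nl)→100250 …(+1); best=2900 via (C,nl_idx)
  {BD}: card=31250; try (D,hash)→4500, (B,hash)→4500, (D,merge)→4750, (B,merge)→4750, (D,nl)→62750, (B,nl)→62750; best=4500 via (D,hash)
  {AB}: card=25000; try (B,hash)→5000, (A,merge)→7500, (B,merge)→7750, (A,hash)→9500, (A,nl)→125250, (B,nl)→125500; best=5000 via (B,hash)
  {CD}: card=50000; try (D,hash)→4800, (C,merge)→6500, (D,merge)→6650, (C,hash)→7700, (C,nl_idx)→52500, (C,nl)→100250 …(+1); best=4800 via (D,hash)
  {AC}: card=100000; try (C,hash)→8200, (A,merge)→9400, (C,merge)→9500, (A,hash)→9800, (C,nl_idx)→105000, (A,nl)→200400 …(+1); best=8200 via (C,hash)
  {AD}: card=1250; try (D,hash)→5000, (A,merge)→7500, (D,merge)→7750, (A,hash)→9500, (A,nl)→125250, (D,nl)→125500; best=5000 via (D,hash)
  {BCD}: card=25000; try (D,hash)→7300, (D,merge)→9150, (C,hash)→42950, (B,hash)→58800, (D,nl)→102900, (C,nl_idx)→310750 …(+4); best=7300 via (D,hash)
  {ABC}: card=20000; try (A,merge)→11900, (A,hash)→12300, (C,hash)→37200, (B,hash)→112200, (A,nl)→202900, (C,nl_idx)→250000 …(+4); best=11900 via (A,merge)
  {ABD}: card=31250; try (B,hash)→10250, (B,merge)→22250, (D,hash)→34000, (A,hash)→44750, (B,nl)→317500, (D,merge)→407250 …(+3); best=10250 via (B,hash)
  {ACD}: card=125000; try (C,hash)→13450, (C,merge)→24000, (A,hash)→63800, (D,hash)→112200, (C,nl_idx)→141250, (C,nl)→505000 …(+4); best=13450 via (C,hash)
  {ABCD}: card=12500; try (D,hash)→35900, (A,hash)→41300, (C,hash)→48700, (B,hash)→142450, (C,nl_idx)→304000, (D,merge)→334150 …(+7); best=35900 via (D,hash)

cost=35900; order=B,C,A,D; methods=nl_idx,merge,hash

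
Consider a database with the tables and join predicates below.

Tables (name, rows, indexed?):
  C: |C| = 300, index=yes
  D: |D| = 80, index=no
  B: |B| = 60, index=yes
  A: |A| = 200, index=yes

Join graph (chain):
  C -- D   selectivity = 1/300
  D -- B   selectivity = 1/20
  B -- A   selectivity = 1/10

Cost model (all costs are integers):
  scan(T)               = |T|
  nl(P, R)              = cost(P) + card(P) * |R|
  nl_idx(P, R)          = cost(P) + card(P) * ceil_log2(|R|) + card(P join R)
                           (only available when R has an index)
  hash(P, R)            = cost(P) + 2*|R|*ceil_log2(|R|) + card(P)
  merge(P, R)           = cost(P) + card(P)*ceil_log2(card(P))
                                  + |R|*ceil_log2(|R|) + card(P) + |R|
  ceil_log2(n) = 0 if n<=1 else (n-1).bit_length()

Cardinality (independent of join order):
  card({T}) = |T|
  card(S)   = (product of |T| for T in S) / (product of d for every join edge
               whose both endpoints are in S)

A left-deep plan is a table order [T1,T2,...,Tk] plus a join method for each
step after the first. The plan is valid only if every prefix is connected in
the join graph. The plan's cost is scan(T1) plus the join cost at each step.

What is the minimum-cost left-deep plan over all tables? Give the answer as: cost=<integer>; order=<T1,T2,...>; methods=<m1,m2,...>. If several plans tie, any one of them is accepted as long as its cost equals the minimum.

Selinger DP (subsets sized 1..n):
  {C}: scan cost=300, card=300
  {D}: scan cost=80, card=80
  {B}: scan cost=60, card=60
  {A}: scan cost=200, card=200
  {CD}: card=80; try (C,nl_idx)→880, (D,hash)→1720, (C,merge)→3720, (D,merge)→3940, (C,hash)→5560, (C,nl)→24080 …(+1); best=880 via (C,nl_idx)
  {BD}: card=240; try (B,nl_idx)→800, (B,hash)→880, (D,merge)→1120, (B,merge)→1140, (D,hash)→1240, (D,nl)→4860 …(+1); best=800 via (B,nl_idx)
  {AB}: card=1200; try (B,hash)→1120, (A,nl_idx)→1740, (A,merge)→2280, (B,merge)→2420, (B,nl_idx)→2600, (A,hash)→3320 …(+2); best=1120 via (B,hash)
  {BCD}: card=240; try (B,nl_idx)→1600, (B,hash)→1680, (B,merge)→1940, (C,nl_idx)→3200, (B,nl)→5680, (C,merge)→5960 …(+2); best=1600 via (B,nl_idx)
  {ABD}: card=4800; try (D,hash)→3440, (A,hash)→4240, (A,merge)→4760, (A,nl_idx)→7520, (D,merge)→16160, (A,nl)→48800 …(+1); best=3440 via (D,hash)
  {ABCD}: card=4800; try (A,hash)→5040, (A,merge)→5560, (A,nl_idx)→8320, (C,hash)→13640, (A,nl)→49600, (C,nl_idx)→51440 …(+2); best=5040 via (A,hash)

cost=5040; order=D,C,B,A; methods=nl_idx,nl_idx,hash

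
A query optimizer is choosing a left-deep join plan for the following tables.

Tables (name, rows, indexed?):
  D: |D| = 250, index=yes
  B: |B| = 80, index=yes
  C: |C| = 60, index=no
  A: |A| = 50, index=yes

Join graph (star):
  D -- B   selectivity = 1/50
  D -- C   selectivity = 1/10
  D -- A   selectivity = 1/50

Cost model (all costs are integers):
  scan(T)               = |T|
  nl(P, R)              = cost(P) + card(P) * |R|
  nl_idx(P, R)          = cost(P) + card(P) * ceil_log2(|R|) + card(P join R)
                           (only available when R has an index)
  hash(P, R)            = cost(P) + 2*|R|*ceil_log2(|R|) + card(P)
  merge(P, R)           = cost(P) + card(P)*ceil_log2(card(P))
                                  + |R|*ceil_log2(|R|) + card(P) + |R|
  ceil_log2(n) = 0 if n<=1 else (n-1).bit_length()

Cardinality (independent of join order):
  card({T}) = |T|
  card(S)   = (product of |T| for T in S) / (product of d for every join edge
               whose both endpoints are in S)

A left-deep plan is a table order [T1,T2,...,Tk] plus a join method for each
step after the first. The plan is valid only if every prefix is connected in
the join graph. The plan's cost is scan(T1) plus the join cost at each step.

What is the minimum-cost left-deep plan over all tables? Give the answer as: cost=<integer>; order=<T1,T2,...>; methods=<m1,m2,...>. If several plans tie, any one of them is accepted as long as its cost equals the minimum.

cost=3190; order=A,D,B,C; methods=nl_idx,hash,hash

Selinger DP (subsets sized 1..n):
  {D}: scan cost=250, card=250
  {B}: scan cost=80, card=80
  {C}: scan cost=60, card=60
  {A}: scan cost=50, card=50
  {BD}: card=400; try (D,nl_idx)→1120, (B,hash)→1620, (B,nl_idx)→2400, (D,merge)→2970, (B,merge)→3140, (D,hash)→4160 …(+2); best=1120 via (D,nl_idx)
  {CD}: card=1500; try (C,hash)→1220, (D,nl_idx)→2040, (D,merge)→2730, (C,merge)→2920, (D,hash)→4120, (D,nl)→15060 …(+1); best=1220 via (C,hash)
  {AD}: card=250; try (D,nl_idx)→700, (A,hash)→1100, (A,nl_idx)→2000, (D,merge)→2650, (A,merge)→2850, (D,hash)→4100 …(+2); best=700 via (D,nl_idx)
  {BCD}: card=2400; try (C,hash)→2240, (B,hash)→3840, (C,merge)→5540, (B,nl_idx)→14120, (B,merge)→19860, (C,nl)→25120 …(+1); best=2240 via (C,hash)
  {ABD}: card=400; try (B,hash)→2070, (A,hash)→2120, (B,nl_idx)→2850, (B,merge)→3590, (A,nl_idx)→3920, (A,merge)→5470 …(+2); best=2070 via (B,hash)
  {ACD}: card=1500; try (C,hash)→1670, (A,hash)→3320, (C,merge)→3370, (A,nl_idx)→11720, (C,nl)→15700, (A,merge)→19570 …(+1); best=1670 via (C,hash)
  {ABCD}: card=2400; try (C,hash)→3190, (B,hash)→4290, (A,hash)→5240, (C,merge)→6490, (B,nl_idx)→14570, (A,nl_idx)→19040 …(+5); best=3190 via (C,hash)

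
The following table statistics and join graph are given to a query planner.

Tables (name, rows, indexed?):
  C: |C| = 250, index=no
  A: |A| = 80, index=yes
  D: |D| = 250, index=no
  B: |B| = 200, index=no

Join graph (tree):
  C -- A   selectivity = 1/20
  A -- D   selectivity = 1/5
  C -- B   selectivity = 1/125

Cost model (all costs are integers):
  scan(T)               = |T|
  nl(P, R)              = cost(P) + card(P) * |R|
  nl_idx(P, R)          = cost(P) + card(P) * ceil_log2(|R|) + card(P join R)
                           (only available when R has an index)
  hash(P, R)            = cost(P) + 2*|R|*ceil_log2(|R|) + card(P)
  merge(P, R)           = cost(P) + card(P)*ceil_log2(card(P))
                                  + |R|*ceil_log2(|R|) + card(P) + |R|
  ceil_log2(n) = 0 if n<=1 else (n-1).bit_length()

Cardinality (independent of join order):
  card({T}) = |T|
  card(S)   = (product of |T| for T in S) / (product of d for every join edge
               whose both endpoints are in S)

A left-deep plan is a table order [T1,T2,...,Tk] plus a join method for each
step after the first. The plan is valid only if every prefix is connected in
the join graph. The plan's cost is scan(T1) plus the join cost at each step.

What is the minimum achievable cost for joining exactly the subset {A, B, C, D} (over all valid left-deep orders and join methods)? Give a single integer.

10820

Selinger DP over subsets of {A,B,C,D}:
  {C}: scan cost=250, card=250
  {A}: scan cost=80, card=80
  {D}: scan cost=250, card=250
  {B}: scan cost=200, card=200
  {AC}: card=1000; try (A,hash)→1620, (C,merge)→2970, (A,nl_idx)→3000, (A,merge)→3140, (C,hash)→4160, (C,nl)→20080 …(+1); best=1620 via (A,hash)
  {BC}: card=400; try (B,hash)→3700, (C,merge)→4250, (B,merge)→4300, (C,hash)→4400, (C,nl)→50200, (B,nl)→50250; best=3700 via (B,hash)
  {AD}: card=4000; try (A,hash)→1620, (D,merge)→2970, (A,merge)→3140, (D,hash)→4160, (A,nl_idx)→6000, (D,nl)→20080 …(+1); best=1620 via (A,hash)
  {ACD}: card=50000; try (D,hash)→6620, (C,hash)→9620, (D,merge)→14870, (C,merge)→55870, (D,nl)→251620, (C,nl)→1001620; best=6620 via (D,hash)
  {ABC}: card=1600; try (A,hash)→5220, (B,hash)→5820, (A,nl_idx)→8100, (A,merge)→8340, (B,merge)→14420, (A,nl)→35700 …(+1); best=5220 via (A,hash)
  {ABCD}: card=80000; try (D,hash)→10820, (D,merge)→26670, (B,hash)→59820, (D,nl)→405220, (B,merge)→858420, (B,nl)→10006620; best=10820 via (D,hash)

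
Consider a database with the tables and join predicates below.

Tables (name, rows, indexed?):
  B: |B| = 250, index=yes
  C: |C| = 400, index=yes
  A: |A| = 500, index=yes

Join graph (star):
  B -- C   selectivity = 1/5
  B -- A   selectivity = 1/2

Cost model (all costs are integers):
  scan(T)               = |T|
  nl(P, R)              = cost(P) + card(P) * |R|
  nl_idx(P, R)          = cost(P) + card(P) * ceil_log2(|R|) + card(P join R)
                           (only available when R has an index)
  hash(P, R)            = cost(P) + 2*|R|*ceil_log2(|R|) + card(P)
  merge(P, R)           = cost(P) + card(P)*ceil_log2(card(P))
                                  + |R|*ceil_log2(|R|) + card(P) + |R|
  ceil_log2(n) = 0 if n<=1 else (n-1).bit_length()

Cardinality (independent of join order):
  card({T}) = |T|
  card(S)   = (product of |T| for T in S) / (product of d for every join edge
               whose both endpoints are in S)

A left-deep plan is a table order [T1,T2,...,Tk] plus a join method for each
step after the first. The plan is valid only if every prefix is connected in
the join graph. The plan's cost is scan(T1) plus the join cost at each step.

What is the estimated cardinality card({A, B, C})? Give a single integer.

Tables in S: A(500), B(250), C(400)
Edges inside S: B-C(d=5), B-A(d=2)
numerator = 500 * 250 * 400 = 50000000
denominator = 5 * 2 = 10
card(S) = 50000000 / 10 = 5000000

5000000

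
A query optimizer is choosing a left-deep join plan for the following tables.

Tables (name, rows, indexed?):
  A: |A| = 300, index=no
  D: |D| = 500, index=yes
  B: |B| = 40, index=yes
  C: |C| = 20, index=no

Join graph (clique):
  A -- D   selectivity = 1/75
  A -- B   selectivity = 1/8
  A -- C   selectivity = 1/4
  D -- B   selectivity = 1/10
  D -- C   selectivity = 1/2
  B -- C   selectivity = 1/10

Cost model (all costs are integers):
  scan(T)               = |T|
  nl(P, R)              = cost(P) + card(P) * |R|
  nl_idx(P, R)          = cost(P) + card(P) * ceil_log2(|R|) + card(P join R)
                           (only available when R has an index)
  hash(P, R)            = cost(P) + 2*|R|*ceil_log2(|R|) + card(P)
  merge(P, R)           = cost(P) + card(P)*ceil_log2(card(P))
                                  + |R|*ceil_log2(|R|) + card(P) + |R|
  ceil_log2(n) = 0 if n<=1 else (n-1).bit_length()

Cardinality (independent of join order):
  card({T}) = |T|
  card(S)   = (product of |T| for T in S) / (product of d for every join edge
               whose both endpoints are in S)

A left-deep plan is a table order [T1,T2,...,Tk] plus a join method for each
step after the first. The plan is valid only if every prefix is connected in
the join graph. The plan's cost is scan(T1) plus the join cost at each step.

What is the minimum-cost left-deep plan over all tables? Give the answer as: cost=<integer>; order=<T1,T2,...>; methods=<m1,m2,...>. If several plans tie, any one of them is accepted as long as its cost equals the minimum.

cost=8680; order=A,D,B,C; methods=nl_idx,hash,hash

Selinger DP (subsets sized 1..n):
  {A}: scan cost=300, card=300
  {D}: scan cost=500, card=500
  {B}: scan cost=40, card=40
  {C}: scan cost=20, card=20
  {AD}: card=2000; try (D,nl_idx)→5000, (A,hash)→6400, (D,merge)→8300, (A,merge)→8500, (D,hash)→9600, (D,nl)→150300 …(+1); best=5000 via (D,nl_idx)
  {AB}: card=1500; try (B,hash)→1080, (A,merge)→3320, (B,merge)→3580, (B,nl_idx)→3600, (A,hash)→5480, (A,nl)→12040 …(+1); best=1080 via (B,hash)
  {AC}: card=1500; try (C,hash)→800, (A,merge)→3140, (C,merge)→3420, (A,hash)→5440, (A,nl)→6020, (C,nl)→6300; best=800 via (C,hash)
  {BD}: card=2000; try (B,hash)→1480, (D,nl_idx)→2400, (D,merge)→5320, (B,nl_idx)→5500, (B,merge)→5780, (D,hash)→9080 …(+2); best=1480 via (B,hash)
  {CD}: card=5000; try (C,hash)→1200, (D,merge)→5140, (D,nl_idx)→5200, (C,merge)→5620, (D,hash)→9040, (D,nl)→10020 …(+1); best=1200 via (C,hash)
  {BC}: card=80; try (B,nl_idx)→220, (C,hash)→280, (B,merge)→420, (C,merge)→440, (B,hash)→520, (B,nl)→820 …(+1); best=220 via (B,nl_idx)
  {ABD}: card=1000; try (B,hash)→7480, (A,hash)→8880, (D,hash)→11580, (D,nl_idx)→15580, (B,nl_idx)→18000, (D,merge)→24080 …(+5); best=7480 via (B,hash)
  {ACD}: card=5000; try (C,hash)→7200, (D,hash)→11300, (A,hash)→11600, (D,nl_idx)→19300, (D,merge)→23800, (C,merge)→29120 …(+4); best=7200 via (C,hash)
  {ABC}: card=750; try (C,hash)→2780, (B,hash)→2780, (A,merge)→3860, (A,hash)→5700, (B,nl_idx)→10550, (B,merge)→19080 …(+4); best=2780 via (C,hash)
  {BCD}: card=2000; try (D,nl_idx)→2940, (C,hash)→3680, (D,merge)→5860, (B,hash)→6680, (D,hash)→9300, (C,merge)→25600 …(+5); best=2940 via (D,nl_idx)
  {ABCD}: card=250; try (C,hash)→8680, (D,nl_idx)→9780, (A,hash)→10340, (D,hash)→12530, (B,hash)→12680, (D,merge)→16030 …(+8); best=8680 via (C,hash)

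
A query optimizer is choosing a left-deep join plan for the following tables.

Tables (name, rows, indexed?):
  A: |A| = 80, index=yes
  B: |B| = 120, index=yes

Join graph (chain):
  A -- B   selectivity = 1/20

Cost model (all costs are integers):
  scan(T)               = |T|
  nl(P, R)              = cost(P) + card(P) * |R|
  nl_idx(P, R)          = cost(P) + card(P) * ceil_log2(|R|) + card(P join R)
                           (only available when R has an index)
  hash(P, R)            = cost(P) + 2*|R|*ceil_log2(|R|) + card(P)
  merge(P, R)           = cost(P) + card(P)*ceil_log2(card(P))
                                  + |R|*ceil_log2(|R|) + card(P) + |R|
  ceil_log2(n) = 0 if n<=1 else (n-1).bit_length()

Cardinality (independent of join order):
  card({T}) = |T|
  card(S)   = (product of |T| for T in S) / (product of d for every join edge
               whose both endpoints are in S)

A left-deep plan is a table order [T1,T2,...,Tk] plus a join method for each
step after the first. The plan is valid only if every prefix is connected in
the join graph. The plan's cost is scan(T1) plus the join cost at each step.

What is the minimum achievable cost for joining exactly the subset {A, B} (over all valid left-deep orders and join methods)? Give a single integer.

Selinger DP over subsets of {A,B}:
  {A}: scan cost=80, card=80
  {B}: scan cost=120, card=120
  {AB}: card=480; try (B,nl_idx)→1120, (A,hash)→1360, (A,nl_idx)→1440, (B,merge)→1680, (A,merge)→1720, (B,hash)→1840 …(+2); best=1120 via (B,nl_idx)

1120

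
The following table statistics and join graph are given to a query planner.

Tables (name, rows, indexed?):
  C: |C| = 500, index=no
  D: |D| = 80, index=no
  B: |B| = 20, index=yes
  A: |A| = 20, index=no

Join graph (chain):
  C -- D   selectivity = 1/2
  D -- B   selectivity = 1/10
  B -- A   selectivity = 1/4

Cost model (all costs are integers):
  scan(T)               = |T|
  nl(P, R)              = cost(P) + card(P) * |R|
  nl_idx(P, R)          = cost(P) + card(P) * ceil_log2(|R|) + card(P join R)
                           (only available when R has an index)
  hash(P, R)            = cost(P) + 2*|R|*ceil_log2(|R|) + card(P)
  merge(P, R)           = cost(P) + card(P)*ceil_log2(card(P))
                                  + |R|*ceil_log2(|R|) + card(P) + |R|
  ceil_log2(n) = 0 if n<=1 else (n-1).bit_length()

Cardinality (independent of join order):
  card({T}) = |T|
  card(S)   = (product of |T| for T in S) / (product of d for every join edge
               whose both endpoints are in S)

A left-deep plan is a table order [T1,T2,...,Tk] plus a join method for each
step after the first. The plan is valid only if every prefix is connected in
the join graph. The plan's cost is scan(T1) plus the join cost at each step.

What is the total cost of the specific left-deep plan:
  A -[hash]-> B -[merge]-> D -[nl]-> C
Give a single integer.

step 1: scan A: cost=20, card=20
step 2: join B via hash
    card(P join B) = 20*20/(4) = 100
    cost = 20 + 2*20*5 + 20 = 240
step 3: join D via merge
    card(P join D) = 100*80/(10) = 800
    cost = 240 + 100*7 + 80*7 + 100 + 80 = 1680
step 4: join C via nl
    card(P join C) = 800*500/(2) = 200000
    cost = 1680 + 800*500 = 401680

401680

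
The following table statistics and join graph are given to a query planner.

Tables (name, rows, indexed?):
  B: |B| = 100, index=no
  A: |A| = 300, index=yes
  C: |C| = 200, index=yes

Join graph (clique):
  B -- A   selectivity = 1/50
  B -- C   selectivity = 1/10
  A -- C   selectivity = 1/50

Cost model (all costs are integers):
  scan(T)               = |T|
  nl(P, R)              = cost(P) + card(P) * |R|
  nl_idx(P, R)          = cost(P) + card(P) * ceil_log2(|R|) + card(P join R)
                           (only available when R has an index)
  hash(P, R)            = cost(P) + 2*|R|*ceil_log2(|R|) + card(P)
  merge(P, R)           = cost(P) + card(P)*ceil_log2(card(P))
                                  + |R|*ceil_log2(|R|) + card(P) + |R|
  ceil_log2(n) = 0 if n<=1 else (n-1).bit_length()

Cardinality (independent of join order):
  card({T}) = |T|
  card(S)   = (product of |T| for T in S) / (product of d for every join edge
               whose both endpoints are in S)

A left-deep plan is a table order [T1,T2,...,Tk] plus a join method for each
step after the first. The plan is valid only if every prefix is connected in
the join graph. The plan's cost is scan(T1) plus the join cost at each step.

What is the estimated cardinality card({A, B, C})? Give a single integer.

Tables in S: A(300), B(100), C(200)
Edges inside S: B-A(d=50), B-C(d=10), A-C(d=50)
numerator = 300 * 100 * 200 = 6000000
denominator = 50 * 10 * 50 = 25000
card(S) = 6000000 / 25000 = 240

240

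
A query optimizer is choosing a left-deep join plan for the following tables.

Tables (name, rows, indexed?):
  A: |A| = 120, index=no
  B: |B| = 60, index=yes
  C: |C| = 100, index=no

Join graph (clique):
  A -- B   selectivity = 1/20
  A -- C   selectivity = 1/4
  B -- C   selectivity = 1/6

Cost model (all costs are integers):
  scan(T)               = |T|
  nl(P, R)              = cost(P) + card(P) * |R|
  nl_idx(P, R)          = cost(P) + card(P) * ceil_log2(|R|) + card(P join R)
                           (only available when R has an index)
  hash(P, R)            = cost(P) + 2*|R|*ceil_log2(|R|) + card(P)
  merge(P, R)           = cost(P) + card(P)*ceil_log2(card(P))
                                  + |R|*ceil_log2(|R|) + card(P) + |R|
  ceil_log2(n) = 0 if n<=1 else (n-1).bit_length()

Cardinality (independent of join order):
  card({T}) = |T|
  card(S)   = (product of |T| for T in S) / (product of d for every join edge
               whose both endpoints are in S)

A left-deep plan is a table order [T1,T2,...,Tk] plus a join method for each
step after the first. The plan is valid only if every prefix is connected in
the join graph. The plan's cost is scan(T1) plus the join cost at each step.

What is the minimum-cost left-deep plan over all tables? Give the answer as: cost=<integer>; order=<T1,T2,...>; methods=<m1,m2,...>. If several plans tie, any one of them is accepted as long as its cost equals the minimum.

cost=2720; order=A,B,C; methods=hash,hash

Selinger DP (subsets sized 1..n):
  {A}: scan cost=120, card=120
  {B}: scan cost=60, card=60
  {C}: scan cost=100, card=100
  {AB}: card=360; try (B,hash)→960, (B,nl_idx)→1200, (A,merge)→1440, (B,merge)→1500, (A,hash)→1800, (A,nl)→7260 …(+1); best=960 via (B,hash)
  {AC}: card=3000; try (C,hash)→1640, (A,merge)→1860, (C,merge)→1880, (A,hash)→1880, (A,nl)→12100, (C,nl)→12120; best=1640 via (C,hash)
  {BC}: card=1000; try (B,hash)→920, (C,merge)→1280, (B,merge)→1320, (C,hash)→1520, (B,nl_idx)→1700, (C,nl)→6060 …(+1); best=920 via (B,hash)
  {ABC}: card=1500; try (C,hash)→2720, (A,hash)→3600, (C,merge)→5360, (B,hash)→5360, (A,merge)→12880, (B,nl_idx)→21140 …(+4); best=2720 via (C,hash)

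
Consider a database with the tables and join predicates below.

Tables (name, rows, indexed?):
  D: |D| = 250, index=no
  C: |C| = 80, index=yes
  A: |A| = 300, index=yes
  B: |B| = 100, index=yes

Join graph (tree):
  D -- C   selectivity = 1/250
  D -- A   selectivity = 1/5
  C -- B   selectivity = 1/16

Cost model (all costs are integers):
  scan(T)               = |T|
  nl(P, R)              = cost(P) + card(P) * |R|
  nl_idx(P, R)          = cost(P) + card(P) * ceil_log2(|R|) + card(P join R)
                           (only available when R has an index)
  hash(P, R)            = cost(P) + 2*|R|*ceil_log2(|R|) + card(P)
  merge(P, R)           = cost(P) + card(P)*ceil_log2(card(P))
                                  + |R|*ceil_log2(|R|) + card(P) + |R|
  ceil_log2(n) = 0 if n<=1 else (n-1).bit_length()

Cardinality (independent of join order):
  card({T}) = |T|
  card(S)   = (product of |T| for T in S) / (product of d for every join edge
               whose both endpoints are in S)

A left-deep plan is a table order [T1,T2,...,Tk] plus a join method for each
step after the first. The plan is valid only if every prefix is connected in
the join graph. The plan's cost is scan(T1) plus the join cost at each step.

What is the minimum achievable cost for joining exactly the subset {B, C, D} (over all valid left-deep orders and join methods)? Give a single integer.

Selinger DP over subsets of {B,C,D}:
  {D}: scan cost=250, card=250
  {C}: scan cost=80, card=80
  {B}: scan cost=100, card=100
  {CD}: card=80; try (C,hash)→1620, (C,nl_idx)→2080, (D,merge)→2970, (C,merge)→3140, (D,hash)→4160, (D,nl)→20080 …(+1); best=1620 via (C,hash)
  {BC}: card=500; try (B,nl_idx)→1140, (C,nl_idx)→1300, (C,hash)→1320, (B,merge)→1520, (C,merge)→1540, (B,hash)→1560 …(+2); best=1140 via (B,nl_idx)
  {BCD}: card=500; try (B,nl_idx)→2680, (B,merge)→3060, (B,hash)→3100, (D,hash)→5640, (D,merge)→8390, (B,nl)→9620 …(+1); best=2680 via (B,nl_idx)

2680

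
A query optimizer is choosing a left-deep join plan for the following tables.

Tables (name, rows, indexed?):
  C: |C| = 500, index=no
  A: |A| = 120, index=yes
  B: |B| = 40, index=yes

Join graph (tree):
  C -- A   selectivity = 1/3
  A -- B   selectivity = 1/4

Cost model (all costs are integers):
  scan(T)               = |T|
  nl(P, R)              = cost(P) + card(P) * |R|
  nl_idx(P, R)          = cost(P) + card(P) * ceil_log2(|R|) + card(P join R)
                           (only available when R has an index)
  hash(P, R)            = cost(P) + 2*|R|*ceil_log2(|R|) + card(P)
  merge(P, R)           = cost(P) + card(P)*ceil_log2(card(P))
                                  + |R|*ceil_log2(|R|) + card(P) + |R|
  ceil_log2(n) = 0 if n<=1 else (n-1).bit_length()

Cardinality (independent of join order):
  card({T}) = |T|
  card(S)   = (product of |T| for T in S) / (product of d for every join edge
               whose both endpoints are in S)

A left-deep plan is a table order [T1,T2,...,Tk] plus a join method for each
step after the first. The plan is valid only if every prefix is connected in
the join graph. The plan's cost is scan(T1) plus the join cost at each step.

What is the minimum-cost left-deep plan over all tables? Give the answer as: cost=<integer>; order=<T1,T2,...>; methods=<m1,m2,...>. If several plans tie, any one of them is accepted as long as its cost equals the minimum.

Selinger DP (subsets sized 1..n):
  {C}: scan cost=500, card=500
  {A}: scan cost=120, card=120
  {B}: scan cost=40, card=40
  {AC}: card=20000; try (A,hash)→2680, (C,merge)→6080, (A,merge)→6460, (C,hash)→9240, (A,nl_idx)→24000, (C,nl)→60120 …(+1); best=2680 via (A,hash)
  {AB}: card=1200; try (B,hash)→720, (A,merge)→1280, (B,merge)→1360, (A,nl_idx)→1520, (A,hash)→1760, (B,nl_idx)→2040 …(+2); best=720 via (B,hash)
  {ABC}: card=200000; try (C,hash)→10920, (C,merge)→20120, (B,hash)→23160, (B,nl_idx)→322680, (B,merge)→322960, (C,nl)→600720 …(+1); best=10920 via (C,hash)

cost=10920; order=A,B,C; methods=hash,hash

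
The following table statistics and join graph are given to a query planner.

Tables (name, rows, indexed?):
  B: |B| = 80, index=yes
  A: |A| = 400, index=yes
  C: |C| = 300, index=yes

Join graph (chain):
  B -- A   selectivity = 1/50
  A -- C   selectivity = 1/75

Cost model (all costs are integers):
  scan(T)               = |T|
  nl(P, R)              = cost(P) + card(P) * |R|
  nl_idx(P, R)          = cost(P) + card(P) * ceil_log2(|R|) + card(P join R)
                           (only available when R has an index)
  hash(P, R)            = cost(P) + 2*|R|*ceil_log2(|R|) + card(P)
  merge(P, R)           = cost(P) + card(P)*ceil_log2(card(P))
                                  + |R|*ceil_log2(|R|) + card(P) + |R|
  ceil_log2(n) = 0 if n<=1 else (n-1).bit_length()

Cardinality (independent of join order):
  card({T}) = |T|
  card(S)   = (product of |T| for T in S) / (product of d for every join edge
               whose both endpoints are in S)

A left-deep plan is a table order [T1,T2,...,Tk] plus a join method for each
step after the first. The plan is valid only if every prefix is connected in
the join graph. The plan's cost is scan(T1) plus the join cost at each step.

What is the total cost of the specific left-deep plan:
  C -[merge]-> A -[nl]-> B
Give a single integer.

step 1: scan C: cost=300, card=300
step 2: join A via merge
    card(P join A) = 300*400/(75) = 1600
    cost = 300 + 300*9 + 400*9 + 300 + 400 = 7300
step 3: join B via nl
    card(P join B) = 1600*80/(50) = 2560
    cost = 7300 + 1600*80 = 135300

135300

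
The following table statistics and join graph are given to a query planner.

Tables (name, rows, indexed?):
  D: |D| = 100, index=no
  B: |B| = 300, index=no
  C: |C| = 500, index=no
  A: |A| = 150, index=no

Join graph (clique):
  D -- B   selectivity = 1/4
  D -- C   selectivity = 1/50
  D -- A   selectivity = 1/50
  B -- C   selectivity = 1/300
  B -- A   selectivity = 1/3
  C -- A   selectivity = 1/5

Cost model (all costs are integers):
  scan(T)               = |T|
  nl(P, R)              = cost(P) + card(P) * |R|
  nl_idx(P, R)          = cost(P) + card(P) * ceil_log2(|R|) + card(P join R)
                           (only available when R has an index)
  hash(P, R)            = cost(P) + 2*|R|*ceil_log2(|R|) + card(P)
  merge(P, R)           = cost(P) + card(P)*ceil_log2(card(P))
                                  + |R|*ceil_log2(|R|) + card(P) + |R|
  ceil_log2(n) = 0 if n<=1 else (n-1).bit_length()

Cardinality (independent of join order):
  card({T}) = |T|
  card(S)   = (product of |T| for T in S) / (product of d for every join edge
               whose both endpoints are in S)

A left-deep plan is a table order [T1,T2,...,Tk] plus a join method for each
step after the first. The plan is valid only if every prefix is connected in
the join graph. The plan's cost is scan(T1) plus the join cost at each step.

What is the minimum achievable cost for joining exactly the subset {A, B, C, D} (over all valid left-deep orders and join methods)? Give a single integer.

10950

Selinger DP over subsets of {A,B,C,D}:
  {D}: scan cost=100, card=100
  {B}: scan cost=300, card=300
  {C}: scan cost=500, card=500
  {A}: scan cost=150, card=150
  {BD}: card=7500; try (D,hash)→2000, (B,merge)→3900, (D,merge)→4100, (B,hash)→5600, (B,nl)→30100, (D,nl)→30300; best=2000 via (D,hash)
  {CD}: card=1000; try (D,hash)→2400, (C,merge)→5900, (D,merge)→6300, (C,hash)→9200, (C,nl)→50100, (D,nl)→50500; best=2400 via (D,hash)
  {AD}: card=300; try (D,hash)→1700, (A,merge)→2250, (D,merge)→2300, (A,hash)→2600, (A,nl)→15100, (D,nl)→15150; best=1700 via (D,hash)
  {BC}: card=500; try (B,hash)→6400, (C,merge)→8300, (B,merge)→8500, (C,hash)→9600, (C,nl)→150300, (B,nl)→150500; best=6400 via (B,hash)
  {AB}: card=15000; try (A,hash)→3000, (B,merge)→4500, (A,merge)→4650, (B,hash)→5700, (B,nl)→45150, (A,nl)→45300; best=3000 via (A,hash)
  {AC}: card=15000; try (A,hash)→3400, (C,merge)→6500, (A,merge)→6850, (C,hash)→9300, (C,nl)→75150, (A,nl)→75500; best=3400 via (A,hash)
  {BCD}: card=250; try (D,hash)→8300, (B,hash)→8800, (D,merge)→12200, (B,merge)→16400, (C,hash)→18500, (D,nl)→56400 …(+3); best=8300 via (D,hash)
  {ABD}: card=7500; try (B,hash)→7400, (B,merge)→7700, (A,hash)→11900, (D,hash)→19400, (B,nl)→91700, (A,merge)→108350 …(+3); best=7400 via (B,hash)
  {ACD}: card=600; try (A,hash)→5800, (C,merge)→9700, (C,hash)→11000, (A,merge)→14750, (D,hash)→19800, (C,nl)→151700 …(+3); best=5800 via (A,hash)
  {ABC}: card=5000; try (A,hash)→9300, (A,merge)→12750, (B,hash)→23800, (C,hash)→27000, (A,nl)→81400, (B,merge)→231400 …(+3); best=9300 via (A,hash)
  {ABCD}: card=50; try (A,hash)→10950, (B,hash)→11800, (A,merge)→11900, (B,merge)→15400, (D,hash)→15700, (C,hash)→23900 …(+6); best=10950 via (A,hash)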